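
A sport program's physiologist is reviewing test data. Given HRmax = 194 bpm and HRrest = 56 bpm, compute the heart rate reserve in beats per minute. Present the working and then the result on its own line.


Heart rate reserve = maximum HR minus resting HR
HRR = 194 - 56 = 138 bpm

138 bpm


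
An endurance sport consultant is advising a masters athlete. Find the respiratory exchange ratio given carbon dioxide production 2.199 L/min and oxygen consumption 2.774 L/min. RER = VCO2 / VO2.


VCO2 = 2.199 L/min
VO2 = 2.774 L/min
RER = 2.199 / 2.774 = 0.7927

0.7927


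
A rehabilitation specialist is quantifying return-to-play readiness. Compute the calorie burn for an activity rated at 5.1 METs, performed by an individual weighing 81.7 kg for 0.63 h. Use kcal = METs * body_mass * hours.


Product of METs and mass = 5.1 * 81.7 = 416.67
Total kcal = 416.67 * 0.63 = 262.5 kcal

262.5 kcal


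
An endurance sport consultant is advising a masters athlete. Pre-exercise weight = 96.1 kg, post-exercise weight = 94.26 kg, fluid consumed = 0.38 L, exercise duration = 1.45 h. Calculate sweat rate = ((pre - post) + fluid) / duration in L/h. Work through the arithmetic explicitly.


Weight loss = 96.1 - 94.26 = 1.84 kg (approx L)
Total sweat = 1.84 + 0.38 = 2.22 L
Sweat rate = 2.22 / 1.45 = 1.531 L/h

1.531 L/h


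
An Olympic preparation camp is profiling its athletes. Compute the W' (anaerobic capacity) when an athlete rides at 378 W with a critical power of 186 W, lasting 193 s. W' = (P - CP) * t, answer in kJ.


Above-CP power = 192 W
Duration = 193 s
W' = 192 * 193 = 37056 J
Convert: 37056 / 1000 = 37.056 kJ

37.056 kJ


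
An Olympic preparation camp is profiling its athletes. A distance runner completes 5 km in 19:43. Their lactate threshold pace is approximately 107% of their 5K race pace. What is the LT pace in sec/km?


Convert to seconds: 19 min 43 s = 1183 s
Pace per km = 1183 / 5 = 236.6 s/km
LT pace = 236.6 * 1.07 = 253.16 s/km

253.16 s/km


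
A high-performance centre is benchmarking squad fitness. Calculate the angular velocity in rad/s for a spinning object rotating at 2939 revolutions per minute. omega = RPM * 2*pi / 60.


omega = RPM * 2*pi / 60
= 2939 * 6.28318531 / 60
= 307.771 rad/s

307.771 rad/s


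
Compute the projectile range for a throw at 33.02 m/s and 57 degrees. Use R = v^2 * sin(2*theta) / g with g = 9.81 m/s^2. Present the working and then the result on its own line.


Two times the angle = 114 degrees
sin(114) = 0.913545
R = 1090.3204 * 0.913545 / 9.81 = 101.535 m

101.535 m


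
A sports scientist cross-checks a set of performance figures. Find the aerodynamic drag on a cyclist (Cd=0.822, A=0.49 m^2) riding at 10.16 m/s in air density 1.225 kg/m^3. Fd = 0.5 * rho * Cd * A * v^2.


Fd = 0.5 * 1.225 * 0.822 * 0.49 * 10.16^2
= 0.5 * 1.225 * 0.822 * 0.49 * 103.2256
= 25.466 N

25.466 N


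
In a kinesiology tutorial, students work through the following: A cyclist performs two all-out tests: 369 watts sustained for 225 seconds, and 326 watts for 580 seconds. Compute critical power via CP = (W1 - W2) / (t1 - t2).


W1 = P1 * t1 = 369 * 225 = 83025 J
W2 = P2 * t2 = 326 * 580 = 189080 J
CP = (83025 - 189080) / (225 - 580)
= 298.75 W

298.75 W


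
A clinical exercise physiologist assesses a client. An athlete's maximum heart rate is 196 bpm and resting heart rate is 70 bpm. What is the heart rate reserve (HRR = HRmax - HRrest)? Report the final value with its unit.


HRR = HRmax - HRrest
= 196 - 70
= 126 bpm

126 bpm


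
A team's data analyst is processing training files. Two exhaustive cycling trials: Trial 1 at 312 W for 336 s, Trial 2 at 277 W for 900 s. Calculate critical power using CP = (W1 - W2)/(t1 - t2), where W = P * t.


W1 = 312 * 336 = 104832 J
W2 = 277 * 900 = 249300 J
CP = (104832 - 249300) / (336 - 900)
= -144468 / -564
= 256.15 W

256.15 W


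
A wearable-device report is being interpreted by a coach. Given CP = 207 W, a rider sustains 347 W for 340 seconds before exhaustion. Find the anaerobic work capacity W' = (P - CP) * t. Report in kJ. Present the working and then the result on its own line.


Excess power = 347 - 207 = 140 W
Work above CP = 140 * 340 = 47600 J
W' = 47.6 kJ

47.6 kJ


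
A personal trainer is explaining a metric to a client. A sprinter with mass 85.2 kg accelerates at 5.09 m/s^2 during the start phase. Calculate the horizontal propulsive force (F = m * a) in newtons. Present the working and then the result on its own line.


F = m * a
= 85.2 * 5.09
= 433.67 N

433.67 N


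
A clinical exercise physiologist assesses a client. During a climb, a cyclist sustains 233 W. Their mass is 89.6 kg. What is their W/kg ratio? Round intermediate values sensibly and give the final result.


Power-to-weight = 233 W / 89.6 kg
= 2.6 W/kg

2.6 W/kg


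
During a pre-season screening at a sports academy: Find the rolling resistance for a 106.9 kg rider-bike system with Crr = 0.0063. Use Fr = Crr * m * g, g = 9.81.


m * g = 106.9 * 9.81 = 1048.689 N
Fr = 0.0063 * 1048.689 = 6.607 N

6.607 N


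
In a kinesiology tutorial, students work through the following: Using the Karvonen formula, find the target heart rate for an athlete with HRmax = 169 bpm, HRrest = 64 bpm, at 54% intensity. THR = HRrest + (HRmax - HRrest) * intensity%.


HRR = 169 - 64 = 105
THR = 64 + 105 * 0.54
= 64 + 56.7
= 120.7 bpm

120.7 bpm


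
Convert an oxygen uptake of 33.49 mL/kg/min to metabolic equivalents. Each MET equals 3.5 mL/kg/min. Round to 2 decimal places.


One MET = 3.5 mL/kg/min
Number of METs = 33.49 / 3.5
= 9.57 METs

9.57 METs


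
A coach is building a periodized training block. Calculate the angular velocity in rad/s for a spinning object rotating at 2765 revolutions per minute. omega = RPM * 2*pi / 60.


omega = RPM * 2*pi / 60
= 2765 * 6.28318531 / 60
= 289.55 rad/s

289.55 rad/s


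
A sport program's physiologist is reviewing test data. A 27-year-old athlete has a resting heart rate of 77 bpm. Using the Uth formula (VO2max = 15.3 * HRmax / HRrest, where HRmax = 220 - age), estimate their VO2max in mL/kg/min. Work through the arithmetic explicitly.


HRmax = 220 - 27 = 193 bpm
Ratio = HRmax / HRrest = 193 / 77 = 2.5065
VO2max = 15.3 * 2.5065 = 38.35 mL/kg/min

38.35 mL/kg/min


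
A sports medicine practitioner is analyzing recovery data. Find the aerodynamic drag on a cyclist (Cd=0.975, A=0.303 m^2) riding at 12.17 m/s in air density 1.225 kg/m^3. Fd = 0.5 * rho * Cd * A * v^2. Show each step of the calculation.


Fd = 0.5 * 1.225 * 0.975 * 0.303 * 12.17^2
= 0.5 * 1.225 * 0.975 * 0.303 * 148.1089
= 26.8 N

26.8 N


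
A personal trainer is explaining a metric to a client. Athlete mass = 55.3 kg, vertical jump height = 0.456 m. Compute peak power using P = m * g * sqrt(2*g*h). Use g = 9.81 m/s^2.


sqrt(2 * 9.81 * 0.456) = sqrt(8.94672) = 2.991107 m/s
P = 55.3 * 9.81 * 2.991107
= 1622.65 W

1622.65 W


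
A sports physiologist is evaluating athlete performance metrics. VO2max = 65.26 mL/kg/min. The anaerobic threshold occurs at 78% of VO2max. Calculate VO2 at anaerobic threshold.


AT fraction = 78 / 100 = 0.78
AT VO2 = 65.26 * 0.78
= 50.9 mL/kg/min

50.9 mL/kg/min


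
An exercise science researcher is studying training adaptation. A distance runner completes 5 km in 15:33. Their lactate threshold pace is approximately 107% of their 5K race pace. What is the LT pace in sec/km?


Convert to seconds: 15 min 33 s = 933 s
Pace per km = 933 / 5 = 186.6 s/km
LT pace = 186.6 * 1.07 = 199.66 s/km

199.66 s/km


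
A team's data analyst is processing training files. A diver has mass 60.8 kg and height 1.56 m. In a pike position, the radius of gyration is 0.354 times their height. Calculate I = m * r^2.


r = 0.354 * 1.56 = 0.55224 m
I = m * r^2 = 60.8 * 0.304969 = 18.542 kg*m^2

18.542 kg*m^2


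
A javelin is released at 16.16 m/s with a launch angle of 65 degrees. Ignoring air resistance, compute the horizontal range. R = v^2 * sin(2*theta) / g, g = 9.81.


Launch speed squared = 261.1456
sin(2 * 65 deg) = 0.766044
Range = 261.1456 * 0.766044 / 9.81
= 20.392 m

20.392 m


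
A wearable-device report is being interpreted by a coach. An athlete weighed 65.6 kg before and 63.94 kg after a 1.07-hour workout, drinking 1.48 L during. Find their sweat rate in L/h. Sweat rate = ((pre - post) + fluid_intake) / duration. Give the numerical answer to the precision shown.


Body mass change = 1.66 kg
Total sweat loss = 1.66 + 1.48 = 3.14 L
Rate = 3.14 / 1.07 = 2.935 L/h

2.935 L/h


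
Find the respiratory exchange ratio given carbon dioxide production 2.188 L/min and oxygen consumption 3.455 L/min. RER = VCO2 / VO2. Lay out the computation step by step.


VCO2 = 2.188 L/min
VO2 = 3.455 L/min
RER = 2.188 / 3.455 = 0.6333

0.6333


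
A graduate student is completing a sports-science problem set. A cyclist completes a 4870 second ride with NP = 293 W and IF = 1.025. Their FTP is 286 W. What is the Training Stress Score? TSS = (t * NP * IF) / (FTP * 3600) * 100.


t * NP * IF = 4870 * 293 * 1.025 = 1462582.75
FTP * 3600 = 1029600
TSS = (1462582.75 / 1029600) * 100 = 142.05

142.05 TSS


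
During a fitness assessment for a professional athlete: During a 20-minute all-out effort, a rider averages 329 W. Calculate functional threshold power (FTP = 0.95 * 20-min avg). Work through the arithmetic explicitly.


FTP = 0.95 * 329
= 312.55 W

312.55 W


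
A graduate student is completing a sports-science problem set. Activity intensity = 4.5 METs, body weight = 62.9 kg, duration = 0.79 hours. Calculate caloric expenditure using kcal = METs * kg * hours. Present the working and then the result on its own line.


kcal = 4.5 * 62.9 * 0.79
= 283.05 * 0.79
= 223.61 kcal

223.61 kcal


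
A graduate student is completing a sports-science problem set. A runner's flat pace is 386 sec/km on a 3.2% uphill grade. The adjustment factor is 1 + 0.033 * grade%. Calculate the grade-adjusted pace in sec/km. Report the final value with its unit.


Factor = 1 + 0.033 * 3.2 = 1.1056
Adjusted pace = 386 * 1.1056
= 426.76 sec/km

426.76 s/km


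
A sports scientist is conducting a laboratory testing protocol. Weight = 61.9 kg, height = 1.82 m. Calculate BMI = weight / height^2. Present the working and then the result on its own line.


height^2 = 1.82^2 = 3.3124
BMI = 61.9 / 3.3124 = 18.69 kg/m^2

18.69 kg/m^2


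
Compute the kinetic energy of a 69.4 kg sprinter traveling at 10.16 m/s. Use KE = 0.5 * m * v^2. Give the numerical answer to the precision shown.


Velocity squared = 103.2256
KE = 0.5 * 69.4 * 103.2256 = 3581.93 J

3581.93 J


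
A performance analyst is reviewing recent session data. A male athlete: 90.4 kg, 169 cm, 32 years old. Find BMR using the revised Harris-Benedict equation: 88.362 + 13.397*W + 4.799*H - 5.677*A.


Intercept = 88.362
Weight contribution = 13.397 * 90.4 = 1211.0888
Height contribution = 4.799 * 169 = 811.031
Age contribution = 5.677 * 32 = 181.664
BMR = 88.362 + 1211.0888 + 811.031 - 181.664
= 1928.82 kcal/day

1928.82 kcal/day


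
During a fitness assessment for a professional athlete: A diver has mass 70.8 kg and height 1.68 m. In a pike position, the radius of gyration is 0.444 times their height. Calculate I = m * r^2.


r = 0.444 * 1.68 = 0.74592 m
I = m * r^2 = 70.8 * 0.556397 = 39.393 kg*m^2

39.393 kg*m^2


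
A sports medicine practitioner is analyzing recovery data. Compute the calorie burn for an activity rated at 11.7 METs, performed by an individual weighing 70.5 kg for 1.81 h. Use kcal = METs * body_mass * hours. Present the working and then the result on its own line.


Product of METs and mass = 11.7 * 70.5 = 824.85
Total kcal = 824.85 * 1.81 = 1492.98 kcal

1492.98 kcal


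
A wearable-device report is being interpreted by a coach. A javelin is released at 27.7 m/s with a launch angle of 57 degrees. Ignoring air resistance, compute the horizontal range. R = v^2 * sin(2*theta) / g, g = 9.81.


Launch speed squared = 767.29
sin(2 * 57 deg) = 0.913545
Range = 767.29 * 0.913545 / 9.81
= 71.453 m

71.453 m


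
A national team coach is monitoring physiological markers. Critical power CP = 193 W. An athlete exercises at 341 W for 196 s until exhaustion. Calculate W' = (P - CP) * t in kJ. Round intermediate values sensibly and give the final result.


P - CP = 341 - 193 = 148 W
W' = 148 * 196 = 29008 J
= 29008 / 1000 = 29.008 kJ

29.008 kJ


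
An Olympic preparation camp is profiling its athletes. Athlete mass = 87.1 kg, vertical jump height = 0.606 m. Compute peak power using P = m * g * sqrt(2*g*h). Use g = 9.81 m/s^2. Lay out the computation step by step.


sqrt(2 * 9.81 * 0.606) = sqrt(11.88972) = 3.448147 m/s
P = 87.1 * 9.81 * 3.448147
= 2946.27 W

2946.27 W


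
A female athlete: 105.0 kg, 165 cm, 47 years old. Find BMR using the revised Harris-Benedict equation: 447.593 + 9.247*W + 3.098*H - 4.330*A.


Intercept = 447.593
Weight contribution = 9.247 * 105.0 = 970.935
Height contribution = 3.098 * 165 = 511.17
Age contribution = 4.33 * 47 = 203.51
BMR = 447.593 + 970.935 + 511.17 - 203.51
= 1726.19 kcal/day

1726.19 kcal/day


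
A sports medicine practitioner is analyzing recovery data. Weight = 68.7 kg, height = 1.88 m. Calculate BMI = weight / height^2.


height^2 = 1.88^2 = 3.5344
BMI = 68.7 / 3.5344 = 19.44 kg/m^2

19.44 kg/m^2


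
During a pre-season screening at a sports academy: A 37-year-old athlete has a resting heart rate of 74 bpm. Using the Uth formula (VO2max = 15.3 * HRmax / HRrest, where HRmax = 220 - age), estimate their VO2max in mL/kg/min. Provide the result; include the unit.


HRmax = 220 - 37 = 183 bpm
Ratio = HRmax / HRrest = 183 / 74 = 2.473
VO2max = 15.3 * 2.473 = 37.84 mL/kg/min

37.84 mL/kg/min


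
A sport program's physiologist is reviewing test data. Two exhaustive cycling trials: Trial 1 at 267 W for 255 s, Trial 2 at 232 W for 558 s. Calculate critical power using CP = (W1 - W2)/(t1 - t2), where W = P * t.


W1 = 267 * 255 = 68085 J
W2 = 232 * 558 = 129456 J
CP = (68085 - 129456) / (255 - 558)
= -61371 / -303
= 202.54 W

202.54 W


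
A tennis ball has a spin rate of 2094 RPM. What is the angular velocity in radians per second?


Convert RPM to rad/s: multiply by 2*pi and divide by 60
omega = 2094 * 2 * pi / 60
= 219.283 rad/s

219.283 rad/s


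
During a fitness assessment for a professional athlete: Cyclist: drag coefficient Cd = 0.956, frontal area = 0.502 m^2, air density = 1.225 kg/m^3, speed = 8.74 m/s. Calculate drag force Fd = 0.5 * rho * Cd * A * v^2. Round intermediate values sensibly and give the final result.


v^2 = 8.74^2 = 76.3876
Fd = 0.5 * 1.225 * 0.956 * 0.502 * 76.3876
= 22.454 N

22.454 N


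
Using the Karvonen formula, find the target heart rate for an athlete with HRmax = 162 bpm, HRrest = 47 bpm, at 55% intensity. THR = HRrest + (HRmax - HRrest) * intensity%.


HRR = 162 - 47 = 115
THR = 47 + 115 * 0.55
= 47 + 63.25
= 110.25 bpm

110.25 bpm


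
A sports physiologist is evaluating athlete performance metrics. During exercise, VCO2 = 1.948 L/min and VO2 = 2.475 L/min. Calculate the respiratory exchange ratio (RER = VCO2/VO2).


RER = VCO2 / VO2
= 1.948 / 2.475
= 0.7871

0.7871


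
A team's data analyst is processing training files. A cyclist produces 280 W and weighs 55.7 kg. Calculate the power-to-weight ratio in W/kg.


P/W = power / mass
= 280 / 55.7
= 5.027 W/kg

5.027 W/kg


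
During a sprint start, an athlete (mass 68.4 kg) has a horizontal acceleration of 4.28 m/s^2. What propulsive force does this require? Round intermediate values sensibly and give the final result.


Propulsive force = mass * acceleration
= 68.4 kg * 4.28 m/s^2
= 292.75 N

292.75 N


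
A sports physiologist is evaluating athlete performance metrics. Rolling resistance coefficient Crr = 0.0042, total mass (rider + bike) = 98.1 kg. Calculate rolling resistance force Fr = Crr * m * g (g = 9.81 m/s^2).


Fr = Crr * m * g
= 0.0042 * 98.1 * 9.81
= 4.042 N

4.042 N


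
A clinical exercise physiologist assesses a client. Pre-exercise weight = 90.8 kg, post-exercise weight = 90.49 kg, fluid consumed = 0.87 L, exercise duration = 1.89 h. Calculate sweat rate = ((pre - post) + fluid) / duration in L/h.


Weight loss = 90.8 - 90.49 = 0.31 kg (approx L)
Total sweat = 0.31 + 0.87 = 1.18 L
Sweat rate = 1.18 / 1.89 = 0.624 L/h

0.624 L/h


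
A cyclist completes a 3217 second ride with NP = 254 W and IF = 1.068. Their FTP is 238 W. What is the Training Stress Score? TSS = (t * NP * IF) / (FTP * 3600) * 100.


t * NP * IF = 3217 * 254 * 1.068 = 872682.024
FTP * 3600 = 856800
TSS = (872682.024 / 856800) * 100 = 101.85

101.85 TSS


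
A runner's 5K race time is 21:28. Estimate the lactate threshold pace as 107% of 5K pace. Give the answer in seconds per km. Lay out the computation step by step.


Total race time = 21*60 + 28 = 1288 seconds
5K pace = 1288 / 5 = 257.6 sec/km
LT pace = 257.6 * 1.07 = 275.63 sec/km

275.63 s/km


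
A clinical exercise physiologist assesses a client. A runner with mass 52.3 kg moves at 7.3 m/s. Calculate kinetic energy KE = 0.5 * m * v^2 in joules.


v^2 = 7.3^2 = 53.29
KE = 0.5 * 52.3 * 53.29
= 1393.53 J

1393.53 J


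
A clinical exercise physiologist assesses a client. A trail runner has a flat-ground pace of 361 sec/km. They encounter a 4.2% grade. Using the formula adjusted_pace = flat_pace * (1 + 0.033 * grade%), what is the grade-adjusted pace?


Grade factor = 1 + 0.033 * 4.2 = 1.1386
Adjusted = 361 * 1.1386 = 411.03 sec/km

411.03 s/km


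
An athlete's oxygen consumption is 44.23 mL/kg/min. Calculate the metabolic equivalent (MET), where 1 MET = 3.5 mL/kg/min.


MET = VO2 / 3.5
= 44.23 / 3.5
= 12.64 METs

12.64 METs


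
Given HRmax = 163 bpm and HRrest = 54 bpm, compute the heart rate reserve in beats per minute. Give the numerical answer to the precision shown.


Heart rate reserve = maximum HR minus resting HR
HRR = 163 - 54 = 109 bpm

109 bpm


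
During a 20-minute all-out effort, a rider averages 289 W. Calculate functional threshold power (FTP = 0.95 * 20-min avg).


FTP = 0.95 * 289
= 274.55 W

274.55 W


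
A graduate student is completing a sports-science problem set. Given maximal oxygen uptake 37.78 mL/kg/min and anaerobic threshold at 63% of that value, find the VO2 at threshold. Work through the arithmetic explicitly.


Percentage as decimal = 0.63
VO2 at AT = 37.78 * 0.63 = 23.8 mL/kg/min

23.8 mL/kg/min


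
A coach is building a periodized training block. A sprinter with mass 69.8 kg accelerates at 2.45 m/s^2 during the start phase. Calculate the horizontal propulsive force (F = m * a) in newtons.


F = m * a
= 69.8 * 2.45
= 171.01 N

171.01 N


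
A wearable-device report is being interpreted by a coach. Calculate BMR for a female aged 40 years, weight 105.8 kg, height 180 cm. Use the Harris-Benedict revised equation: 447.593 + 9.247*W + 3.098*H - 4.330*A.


Substituting values:
W term = 9.247 * 105.8 = 978.3326
H term = 3.098 * 180 = 557.64
A term = 4.330 * 40 = 173.2
BMR = 1810.37 kcal/day

1810.37 kcal/day


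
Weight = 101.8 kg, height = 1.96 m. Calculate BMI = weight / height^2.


height^2 = 1.96^2 = 3.8416
BMI = 101.8 / 3.8416 = 26.5 kg/m^2

26.5 kg/m^2


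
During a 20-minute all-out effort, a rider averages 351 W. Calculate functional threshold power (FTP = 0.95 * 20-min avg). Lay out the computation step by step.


FTP = 0.95 * 351
= 333.45 W

333.45 W


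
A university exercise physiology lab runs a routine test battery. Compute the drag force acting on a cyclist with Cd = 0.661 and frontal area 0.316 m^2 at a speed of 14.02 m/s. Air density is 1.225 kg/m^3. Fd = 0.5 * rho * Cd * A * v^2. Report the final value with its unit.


Step 1: v^2 = 196.5604
Step 2: Fd = 0.5 * 1.225 * 0.661 * 0.316 * 196.5604
= 25.147 N

25.147 N


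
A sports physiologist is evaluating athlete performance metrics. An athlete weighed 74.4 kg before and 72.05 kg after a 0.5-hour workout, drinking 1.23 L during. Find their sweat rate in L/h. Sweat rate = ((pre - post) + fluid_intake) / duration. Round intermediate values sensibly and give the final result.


Body mass change = 2.35 kg
Total sweat loss = 2.35 + 1.23 = 3.58 L
Rate = 3.58 / 0.5 = 7.16 L/h

7.16 L/h


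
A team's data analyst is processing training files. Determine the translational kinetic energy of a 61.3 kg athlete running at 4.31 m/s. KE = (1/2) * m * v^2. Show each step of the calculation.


KE = 0.5 * m * v^2
= 0.5 * 61.3 * 4.31^2
= 0.5 * 61.3 * 18.5761
= 569.36 J

569.36 J


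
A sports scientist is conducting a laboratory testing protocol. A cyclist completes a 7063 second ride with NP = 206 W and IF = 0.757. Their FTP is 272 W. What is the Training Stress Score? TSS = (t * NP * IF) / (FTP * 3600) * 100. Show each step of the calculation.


t * NP * IF = 7063 * 206 * 0.757 = 1101418.346
FTP * 3600 = 979200
TSS = (1101418.346 / 979200) * 100 = 112.48

112.48 TSS


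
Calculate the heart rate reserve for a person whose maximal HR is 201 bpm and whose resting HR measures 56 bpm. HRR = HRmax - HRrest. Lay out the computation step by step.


HRmax = 201 bpm
HRrest = 56 bpm
HRR = 201 - 56 = 145 bpm

145 bpm


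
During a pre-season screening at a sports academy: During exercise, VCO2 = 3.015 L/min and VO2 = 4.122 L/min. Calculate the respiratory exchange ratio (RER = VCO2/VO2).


RER = VCO2 / VO2
= 3.015 / 4.122
= 0.7314

0.7314


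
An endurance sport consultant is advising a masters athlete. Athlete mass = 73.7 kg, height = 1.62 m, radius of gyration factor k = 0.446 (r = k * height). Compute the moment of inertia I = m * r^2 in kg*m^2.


r = k * height = 0.446 * 1.62 = 0.72252 m
r^2 = 0.72252^2 = 0.522035
I = 73.7 * 0.522035 = 38.474 kg*m^2

38.474 kg*m^2


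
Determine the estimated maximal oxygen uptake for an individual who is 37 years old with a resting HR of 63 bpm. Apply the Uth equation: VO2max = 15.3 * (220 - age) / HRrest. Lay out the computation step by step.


HRmax = 220 - 37 = 183
VO2max = 15.3 * (183 / 63)
= 15.3 * 2.9048
= 44.44 mL/kg/min

44.44 mL/kg/min


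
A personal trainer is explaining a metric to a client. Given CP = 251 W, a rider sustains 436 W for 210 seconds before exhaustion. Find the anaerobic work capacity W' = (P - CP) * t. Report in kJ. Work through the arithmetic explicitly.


Excess power = 436 - 251 = 185 W
Work above CP = 185 * 210 = 38850 J
W' = 38.85 kJ

38.85 kJ


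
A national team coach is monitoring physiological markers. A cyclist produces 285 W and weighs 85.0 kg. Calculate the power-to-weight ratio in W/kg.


P/W = power / mass
= 285 / 85.0
= 3.353 W/kg

3.353 W/kg


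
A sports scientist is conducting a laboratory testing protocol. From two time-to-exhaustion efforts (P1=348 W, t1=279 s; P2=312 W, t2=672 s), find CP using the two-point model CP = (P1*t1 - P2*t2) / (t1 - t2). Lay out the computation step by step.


Work in trial 1 = 97092 J
Work in trial 2 = 209664 J
Delta work = -112572 J
Delta time = -393 s
CP = -112572 / -393 = 286.44 W

286.44 W


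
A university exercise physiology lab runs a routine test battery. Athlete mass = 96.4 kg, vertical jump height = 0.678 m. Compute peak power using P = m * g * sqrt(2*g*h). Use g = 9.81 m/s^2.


sqrt(2 * 9.81 * 0.678) = sqrt(13.30236) = 3.64724 m/s
P = 96.4 * 9.81 * 3.64724
= 3449.14 W

3449.14 W


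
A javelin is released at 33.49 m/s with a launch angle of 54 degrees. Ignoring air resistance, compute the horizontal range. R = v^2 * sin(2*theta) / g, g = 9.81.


Launch speed squared = 1121.5801
sin(2 * 54 deg) = 0.951057
Range = 1121.5801 * 0.951057 / 9.81
= 108.735 m

108.735 m


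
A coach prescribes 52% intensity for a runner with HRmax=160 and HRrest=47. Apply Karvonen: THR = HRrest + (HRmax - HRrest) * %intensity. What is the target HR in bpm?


Heart rate reserve = 160 - 47 = 113
Intensity fraction = 52 / 100 = 0.52
THR = 47 + 113 * 0.52 = 105.76 bpm

105.76 bpm


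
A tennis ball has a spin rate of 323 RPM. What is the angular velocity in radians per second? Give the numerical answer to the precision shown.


Convert RPM to rad/s: multiply by 2*pi and divide by 60
omega = 323 * 2 * pi / 60
= 33.824 rad/s

33.824 rad/s


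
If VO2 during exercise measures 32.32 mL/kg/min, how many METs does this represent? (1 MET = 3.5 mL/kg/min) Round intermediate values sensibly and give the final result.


METs = VO2 / 3.5 = 32.32 / 3.5 = 9.23

9.23 METs


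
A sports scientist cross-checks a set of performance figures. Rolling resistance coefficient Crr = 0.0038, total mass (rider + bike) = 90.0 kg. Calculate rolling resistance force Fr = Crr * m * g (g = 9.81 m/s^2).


Fr = Crr * m * g
= 0.0038 * 90.0 * 9.81
= 3.355 N

3.355 N


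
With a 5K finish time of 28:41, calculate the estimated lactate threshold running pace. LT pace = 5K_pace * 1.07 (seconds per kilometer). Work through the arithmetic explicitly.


Race duration = 1721 s for 5 km
Average pace = 1721 / 5 = 344.2 s/km
LT pace = 344.2 * 1.07
= 368.29 s/km

368.29 s/km


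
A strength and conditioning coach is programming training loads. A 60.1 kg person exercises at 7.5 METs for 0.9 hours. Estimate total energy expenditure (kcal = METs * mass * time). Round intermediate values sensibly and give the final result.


Energy = METs * mass(kg) * time(h)
= 7.5 * 60.1 * 0.9
= 405.68 kcal

405.68 kcal


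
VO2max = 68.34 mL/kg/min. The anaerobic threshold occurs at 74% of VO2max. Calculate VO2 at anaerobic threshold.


AT fraction = 74 / 100 = 0.74
AT VO2 = 68.34 * 0.74
= 50.57 mL/kg/min

50.57 mL/kg/min


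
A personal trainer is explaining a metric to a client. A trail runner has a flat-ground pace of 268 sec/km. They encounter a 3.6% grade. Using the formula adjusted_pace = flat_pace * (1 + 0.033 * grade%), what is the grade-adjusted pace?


Grade factor = 1 + 0.033 * 3.6 = 1.1188
Adjusted = 268 * 1.1188 = 299.84 sec/km

299.84 s/km


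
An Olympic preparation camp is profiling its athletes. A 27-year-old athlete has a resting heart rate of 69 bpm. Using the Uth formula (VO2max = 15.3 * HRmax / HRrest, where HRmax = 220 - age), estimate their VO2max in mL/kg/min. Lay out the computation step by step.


HRmax = 220 - 27 = 193 bpm
Ratio = HRmax / HRrest = 193 / 69 = 2.7971
VO2max = 15.3 * 2.7971 = 42.8 mL/kg/min

42.8 mL/kg/min


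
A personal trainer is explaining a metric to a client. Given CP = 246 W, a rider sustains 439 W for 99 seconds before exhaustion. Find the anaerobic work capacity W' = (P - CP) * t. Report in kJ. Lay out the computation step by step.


Excess power = 439 - 246 = 193 W
Work above CP = 193 * 99 = 19107 J
W' = 19.107 kJ

19.107 kJ


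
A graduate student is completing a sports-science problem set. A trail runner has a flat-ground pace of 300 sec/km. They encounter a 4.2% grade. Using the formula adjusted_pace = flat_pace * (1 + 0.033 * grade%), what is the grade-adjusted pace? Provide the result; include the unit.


Grade factor = 1 + 0.033 * 4.2 = 1.1386
Adjusted = 300 * 1.1386 = 341.58 sec/km

341.58 s/km


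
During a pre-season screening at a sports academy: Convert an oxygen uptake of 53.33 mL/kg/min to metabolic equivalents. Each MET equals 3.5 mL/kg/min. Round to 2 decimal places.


One MET = 3.5 mL/kg/min
Number of METs = 53.33 / 3.5
= 15.24 METs

15.24 METs


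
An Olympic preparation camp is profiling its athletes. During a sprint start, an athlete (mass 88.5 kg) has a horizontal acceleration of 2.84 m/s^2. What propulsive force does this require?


Propulsive force = mass * acceleration
= 88.5 kg * 2.84 m/s^2
= 251.34 N

251.34 N


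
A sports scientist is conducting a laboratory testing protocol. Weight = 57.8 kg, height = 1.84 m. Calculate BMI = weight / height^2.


height^2 = 1.84^2 = 3.3856
BMI = 57.8 / 3.3856 = 17.07 kg/m^2

17.07 kg/m^2


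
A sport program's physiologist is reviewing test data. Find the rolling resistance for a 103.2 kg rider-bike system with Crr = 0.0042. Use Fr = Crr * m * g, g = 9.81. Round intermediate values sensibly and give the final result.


m * g = 103.2 * 9.81 = 1012.392 N
Fr = 0.0042 * 1012.392 = 4.252 N

4.252 N


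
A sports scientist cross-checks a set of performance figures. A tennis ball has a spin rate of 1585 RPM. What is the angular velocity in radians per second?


Convert RPM to rad/s: multiply by 2*pi and divide by 60
omega = 1585 * 2 * pi / 60
= 165.981 rad/s

165.981 rad/s


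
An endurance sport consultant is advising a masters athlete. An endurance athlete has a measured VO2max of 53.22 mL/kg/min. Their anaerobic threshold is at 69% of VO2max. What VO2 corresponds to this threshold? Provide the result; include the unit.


Anaerobic threshold VO2 = VO2max * 69%
= 53.22 * 0.69
= 36.72 mL/kg/min

36.72 mL/kg/min


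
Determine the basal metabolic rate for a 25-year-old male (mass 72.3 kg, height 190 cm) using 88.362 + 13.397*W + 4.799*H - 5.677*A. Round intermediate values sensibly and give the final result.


BMR = 88.362 + 13.397*72.3 + 4.799*190 - 5.677*25
= 1826.85 kcal/day

1826.85 kcal/day


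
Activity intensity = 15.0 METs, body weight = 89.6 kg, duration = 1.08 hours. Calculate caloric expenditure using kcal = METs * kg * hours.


kcal = 15.0 * 89.6 * 1.08
= 1344.0 * 1.08
= 1451.52 kcal

1451.52 kcal


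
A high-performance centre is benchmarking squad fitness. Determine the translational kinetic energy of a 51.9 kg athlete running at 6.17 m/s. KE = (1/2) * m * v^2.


KE = 0.5 * m * v^2
= 0.5 * 51.9 * 6.17^2
= 0.5 * 51.9 * 38.0689
= 987.89 J

987.89 J


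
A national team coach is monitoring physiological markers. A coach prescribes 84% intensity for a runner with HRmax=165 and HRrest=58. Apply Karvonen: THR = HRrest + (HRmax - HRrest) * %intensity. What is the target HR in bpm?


Heart rate reserve = 165 - 58 = 107
Intensity fraction = 84 / 100 = 0.84
THR = 58 + 107 * 0.84 = 147.88 bpm

147.88 bpm


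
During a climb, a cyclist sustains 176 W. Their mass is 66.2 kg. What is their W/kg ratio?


Power-to-weight = 176 W / 66.2 kg
= 2.659 W/kg

2.659 W/kg


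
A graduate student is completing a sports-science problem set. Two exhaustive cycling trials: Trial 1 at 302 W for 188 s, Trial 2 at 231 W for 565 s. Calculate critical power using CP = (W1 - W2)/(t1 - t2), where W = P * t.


W1 = 302 * 188 = 56776 J
W2 = 231 * 565 = 130515 J
CP = (56776 - 130515) / (188 - 565)
= -73739 / -377
= 195.59 W

195.59 W


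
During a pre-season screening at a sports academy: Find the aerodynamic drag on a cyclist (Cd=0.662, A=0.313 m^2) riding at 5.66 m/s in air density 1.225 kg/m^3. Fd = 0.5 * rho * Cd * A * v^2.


Fd = 0.5 * 1.225 * 0.662 * 0.313 * 5.66^2
= 0.5 * 1.225 * 0.662 * 0.313 * 32.0356
= 4.066 N

4.066 N


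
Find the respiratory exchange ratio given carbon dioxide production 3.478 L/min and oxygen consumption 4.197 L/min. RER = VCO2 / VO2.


VCO2 = 3.478 L/min
VO2 = 4.197 L/min
RER = 3.478 / 4.197 = 0.8287

0.8287


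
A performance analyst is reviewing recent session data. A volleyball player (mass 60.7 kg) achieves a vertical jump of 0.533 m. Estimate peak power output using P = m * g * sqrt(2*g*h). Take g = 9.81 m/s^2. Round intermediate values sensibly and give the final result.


2 * g * h = 2 * 9.81 * 0.533 = 10.45746
sqrt(10.45746) = 3.2338 m/s
P = 60.7 * 9.81 * 3.2338 = 1925.62 W

1925.62 W


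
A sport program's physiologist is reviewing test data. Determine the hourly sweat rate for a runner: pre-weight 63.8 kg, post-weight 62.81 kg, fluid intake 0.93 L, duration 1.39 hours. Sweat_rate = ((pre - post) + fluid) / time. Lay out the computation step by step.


Mass lost = 63.8 - 62.81 = 0.99 kg
Add fluid consumed: 0.99 + 0.93 = 1.92 L total sweat
Sweat rate = 1.92 / 1.39 = 1.381 L/h

1.381 L/h


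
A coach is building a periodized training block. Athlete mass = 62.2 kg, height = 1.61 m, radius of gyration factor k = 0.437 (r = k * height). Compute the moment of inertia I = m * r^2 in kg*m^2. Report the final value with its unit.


r = k * height = 0.437 * 1.61 = 0.70357 m
r^2 = 0.70357^2 = 0.495011
I = 62.2 * 0.495011 = 30.79 kg*m^2

30.79 kg*m^2


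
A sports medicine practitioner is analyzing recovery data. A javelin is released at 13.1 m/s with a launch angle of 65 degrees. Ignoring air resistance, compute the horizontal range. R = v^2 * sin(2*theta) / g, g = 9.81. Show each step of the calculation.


Launch speed squared = 171.61
sin(2 * 65 deg) = 0.766044
Range = 171.61 * 0.766044 / 9.81
= 13.401 m

13.401 m


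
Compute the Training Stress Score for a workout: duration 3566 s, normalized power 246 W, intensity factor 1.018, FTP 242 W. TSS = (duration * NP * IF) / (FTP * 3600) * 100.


Product = 3566 * 246 * 1.018 = 893026.248
Base = 242 * 3600 = 871200
TSS = 893026.248 / 871200 * 100 = 102.51

102.51 TSS


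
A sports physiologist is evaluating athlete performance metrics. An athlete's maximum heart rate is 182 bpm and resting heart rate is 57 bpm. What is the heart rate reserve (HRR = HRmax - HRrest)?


HRR = HRmax - HRrest
= 182 - 57
= 125 bpm

125 bpm


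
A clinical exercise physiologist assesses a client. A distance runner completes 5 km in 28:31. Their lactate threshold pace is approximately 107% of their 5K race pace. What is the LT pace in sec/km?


Convert to seconds: 28 min 31 s = 1711 s
Pace per km = 1711 / 5 = 342.2 s/km
LT pace = 342.2 * 1.07 = 366.15 s/km

366.15 s/km


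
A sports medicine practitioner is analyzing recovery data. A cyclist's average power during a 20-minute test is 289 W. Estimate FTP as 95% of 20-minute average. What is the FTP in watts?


FTP = 20-min power * 0.95
= 289 * 0.95
= 274.55 W

274.55 W


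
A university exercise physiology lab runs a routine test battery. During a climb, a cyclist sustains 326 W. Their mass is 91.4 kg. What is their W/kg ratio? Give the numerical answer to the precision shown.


Power-to-weight = 326 W / 91.4 kg
= 3.567 W/kg

3.567 W/kg


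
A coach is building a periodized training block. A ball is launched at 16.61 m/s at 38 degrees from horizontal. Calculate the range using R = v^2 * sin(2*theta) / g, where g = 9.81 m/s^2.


sin(2 * 38) = sin(76) = 0.970296
v^2 = 16.61^2 = 275.8921
R = 275.8921 * 0.970296 / 9.81
= 27.288 m

27.288 m


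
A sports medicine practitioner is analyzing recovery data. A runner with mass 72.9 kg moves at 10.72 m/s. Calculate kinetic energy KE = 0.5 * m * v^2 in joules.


v^2 = 10.72^2 = 114.9184
KE = 0.5 * 72.9 * 114.9184
= 4188.78 J

4188.78 J


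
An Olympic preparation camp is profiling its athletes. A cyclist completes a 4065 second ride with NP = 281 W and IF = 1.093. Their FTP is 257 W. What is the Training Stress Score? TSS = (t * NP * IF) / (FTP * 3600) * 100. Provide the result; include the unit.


t * NP * IF = 4065 * 281 * 1.093 = 1248495.645
FTP * 3600 = 925200
TSS = (1248495.645 / 925200) * 100 = 134.94

134.94 TSS


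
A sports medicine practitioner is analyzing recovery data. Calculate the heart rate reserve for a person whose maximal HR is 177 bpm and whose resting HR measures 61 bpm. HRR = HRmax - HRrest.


HRmax = 177 bpm
HRrest = 61 bpm
HRR = 177 - 61 = 116 bpm

116 bpm


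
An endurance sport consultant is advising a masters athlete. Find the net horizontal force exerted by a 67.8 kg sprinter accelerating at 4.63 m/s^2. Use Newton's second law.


Newton's second law: F = m * a
F = 67.8 * 4.63 = 313.91 N

313.91 N


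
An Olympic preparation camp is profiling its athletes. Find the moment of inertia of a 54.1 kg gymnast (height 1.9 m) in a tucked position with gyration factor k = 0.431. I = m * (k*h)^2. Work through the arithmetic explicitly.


Radius of gyration = 0.431 * 1.9 = 0.8189 m
I = 54.1 * 0.8189^2
= 54.1 * 0.670597
= 36.279 kg*m^2

36.279 kg*m^2


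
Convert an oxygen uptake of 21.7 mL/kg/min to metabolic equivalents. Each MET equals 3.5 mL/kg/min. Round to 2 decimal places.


One MET = 3.5 mL/kg/min
Number of METs = 21.7 / 3.5
= 6.2 METs

6.2 METs


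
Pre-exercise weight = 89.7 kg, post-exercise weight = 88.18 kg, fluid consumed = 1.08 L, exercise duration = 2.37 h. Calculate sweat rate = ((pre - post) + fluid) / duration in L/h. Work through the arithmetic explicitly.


Weight loss = 89.7 - 88.18 = 1.52 kg (approx L)
Total sweat = 1.52 + 1.08 = 2.6 L
Sweat rate = 2.6 / 2.37 = 1.097 L/h

1.097 L/h


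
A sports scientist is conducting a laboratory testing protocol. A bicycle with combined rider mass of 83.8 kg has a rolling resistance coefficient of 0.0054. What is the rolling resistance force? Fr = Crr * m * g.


Fr = 0.0054 * 83.8 * 9.81
= 0.45252 * 9.81
= 4.439 N

4.439 N


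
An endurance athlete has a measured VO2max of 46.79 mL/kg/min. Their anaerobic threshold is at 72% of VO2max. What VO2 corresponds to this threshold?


Anaerobic threshold VO2 = VO2max * 72%
= 46.79 * 0.72
= 33.69 mL/kg/min

33.69 mL/kg/min


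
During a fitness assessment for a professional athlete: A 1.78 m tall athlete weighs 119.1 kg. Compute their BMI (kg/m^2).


height^2 = 3.1684 m^2
BMI = 119.1 / 3.1684 = 37.59 kg/m^2

37.59 kg/m^2


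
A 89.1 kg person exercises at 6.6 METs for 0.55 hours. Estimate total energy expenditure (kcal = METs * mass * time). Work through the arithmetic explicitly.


Energy = METs * mass(kg) * time(h)
= 6.6 * 89.1 * 0.55
= 323.43 kcal

323.43 kcal


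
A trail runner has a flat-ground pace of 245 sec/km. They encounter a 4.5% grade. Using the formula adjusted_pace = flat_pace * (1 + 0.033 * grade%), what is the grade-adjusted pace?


Grade factor = 1 + 0.033 * 4.5 = 1.1485
Adjusted = 245 * 1.1485 = 281.38 sec/km

281.38 s/km


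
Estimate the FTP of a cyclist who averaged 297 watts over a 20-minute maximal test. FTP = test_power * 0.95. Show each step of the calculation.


FTP = 297 * 0.95 = 282.15 W

282.15 W


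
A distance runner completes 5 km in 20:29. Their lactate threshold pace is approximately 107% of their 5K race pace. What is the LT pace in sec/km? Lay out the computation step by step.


Convert to seconds: 20 min 29 s = 1229 s
Pace per km = 1229 / 5 = 245.8 s/km
LT pace = 245.8 * 1.07 = 263.01 s/km

263.01 s/km


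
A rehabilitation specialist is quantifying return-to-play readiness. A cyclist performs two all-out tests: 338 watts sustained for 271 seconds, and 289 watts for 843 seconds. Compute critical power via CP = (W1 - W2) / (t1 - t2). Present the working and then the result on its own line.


W1 = P1 * t1 = 338 * 271 = 91598 J
W2 = P2 * t2 = 289 * 843 = 243627 J
CP = (91598 - 243627) / (271 - 843)
= 265.78 W

265.78 W


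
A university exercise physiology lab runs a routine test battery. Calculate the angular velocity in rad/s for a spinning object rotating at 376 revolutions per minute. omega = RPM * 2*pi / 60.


omega = RPM * 2*pi / 60
= 376 * 6.28318531 / 60
= 39.375 rad/s

39.375 rad/s


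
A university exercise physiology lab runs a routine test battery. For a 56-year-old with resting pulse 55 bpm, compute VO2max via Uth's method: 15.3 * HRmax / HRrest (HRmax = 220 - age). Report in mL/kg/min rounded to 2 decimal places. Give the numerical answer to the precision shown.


Step 1: HRmax = 220 - 56 = 164 bpm
Step 2: Ratio = 164 / 55 = 2.9818
Step 3: VO2max = 15.3 * 2.9818 = 45.62 mL/kg/min

45.62 mL/kg/min


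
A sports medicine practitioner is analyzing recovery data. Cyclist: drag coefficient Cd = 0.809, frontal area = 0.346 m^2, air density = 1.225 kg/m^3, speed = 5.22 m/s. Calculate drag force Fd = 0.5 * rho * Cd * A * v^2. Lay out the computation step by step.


v^2 = 5.22^2 = 27.2484
Fd = 0.5 * 1.225 * 0.809 * 0.346 * 27.2484
= 4.672 N

4.672 N


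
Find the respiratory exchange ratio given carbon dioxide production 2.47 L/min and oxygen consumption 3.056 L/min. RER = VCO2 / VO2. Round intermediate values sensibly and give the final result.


VCO2 = 2.47 L/min
VO2 = 3.056 L/min
RER = 2.47 / 3.056 = 0.8082

0.8082
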